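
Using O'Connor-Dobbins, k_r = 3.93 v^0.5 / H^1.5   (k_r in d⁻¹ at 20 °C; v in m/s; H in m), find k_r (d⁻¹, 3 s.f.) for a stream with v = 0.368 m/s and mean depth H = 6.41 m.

k_r ≈ 0.147 d⁻¹

k_r = 3.93 × 0.368^0.5 / 6.41^1.5 = 3.93 × 0.6066 / 16.23 = 0.1469 d⁻¹.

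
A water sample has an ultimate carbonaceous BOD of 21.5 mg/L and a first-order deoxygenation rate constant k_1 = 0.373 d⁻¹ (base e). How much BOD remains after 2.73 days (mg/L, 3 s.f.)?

L_t = L₀ e^(−k_1 t) = 21.5 × e^(−0.373×2.73) = 21.5 × 0.3612 = 7.766 mg/L.

L ≈ 7.77 mg/L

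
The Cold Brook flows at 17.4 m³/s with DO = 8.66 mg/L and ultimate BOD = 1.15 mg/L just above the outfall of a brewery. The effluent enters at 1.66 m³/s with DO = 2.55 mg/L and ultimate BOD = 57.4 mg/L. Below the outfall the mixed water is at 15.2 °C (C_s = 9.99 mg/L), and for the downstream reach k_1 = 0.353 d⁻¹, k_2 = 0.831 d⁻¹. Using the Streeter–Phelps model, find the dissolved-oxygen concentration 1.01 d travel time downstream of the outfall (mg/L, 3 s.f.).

DO ≈ 7.99 mg/L

Mixed DO = (17.4×8.66 + 1.66×2.55)/(17.4+1.66) = 154.9/19.06 = 8.128 mg/L.
Mixed L₀ = (17.4×1.15 + 1.66×57.4)/(19.06) = 115.3/19.06 = 6.049 mg/L.
Initial deficit D₀ = C_s − DO₀ = 9.99 − 8.128 = 1.862 mg/L.
D(1.01) = [0.353×6.049/(0.831−0.353)](e^(−0.353×1.01) − e^(−0.831×1.01)) + 1.862 e^(−0.831×1.01)
= 4.467 × (0.7001 − 0.4320) + 1.862 × 0.4320 = 2.002 mg/L.
DO = 9.99 − 2.002 = 7.988 mg/L.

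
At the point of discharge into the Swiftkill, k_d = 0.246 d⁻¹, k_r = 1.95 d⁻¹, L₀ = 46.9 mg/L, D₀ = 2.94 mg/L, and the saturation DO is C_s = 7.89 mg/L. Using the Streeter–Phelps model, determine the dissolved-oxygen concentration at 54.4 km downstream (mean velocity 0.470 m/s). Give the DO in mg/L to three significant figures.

Travel time t = x/v = 54.4 km / (0.470 m/s) = 54400 m / 0.470 m/s = 115700 s = 1.340 d.
k_d L₀/(k_r−k_d) = 0.246×46.9/(1.95−0.246) = 11.54/1.704 = 6.771 mg/L.
e^(−k_d t) = e^(−0.246×1.340) = 0.7192; e^(−k_r t) = e^(−1.95×1.340) = 0.07337.
D = 6.771 × (0.7192 − 0.07337) + 2.94 × 0.07337 = 4.373 + 0.2157 = 4.589 mg/L.
DO = C_s − D = 7.89 − 4.589 = 3.301 mg/L.

DO ≈ 3.30 mg/L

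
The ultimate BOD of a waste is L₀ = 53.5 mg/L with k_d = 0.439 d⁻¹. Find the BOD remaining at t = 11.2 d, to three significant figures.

L_t = L₀ e^(−k_d t) = 53.5 × e^(−0.439×11.2) = 53.5 × 0.007323 = 0.3918 mg/L.

L ≈ 0.392 mg/L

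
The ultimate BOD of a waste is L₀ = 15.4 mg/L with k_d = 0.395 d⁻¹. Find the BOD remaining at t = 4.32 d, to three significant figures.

L ≈ 2.80 mg/L

L_t = L₀ e^(−k_d t) = 15.4 × e^(−0.395×4.32) = 15.4 × 0.1815 = 2.795 mg/L.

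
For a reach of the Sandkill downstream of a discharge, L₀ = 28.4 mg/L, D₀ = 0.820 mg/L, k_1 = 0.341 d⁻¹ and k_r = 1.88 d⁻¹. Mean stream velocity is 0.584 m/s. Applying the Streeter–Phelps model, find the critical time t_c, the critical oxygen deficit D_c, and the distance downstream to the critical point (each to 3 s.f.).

At the critical point dD/dt = 0, so k_1 L₀ e^(−k_1 t) = k_r D. Substituting D(t) from the Streeter–Phelps equation and solving for t gives
t_c = ln[(k_r/k_1)(1 − D₀(k_r−k_1)/(k_1 L₀))] / (k_r−k_1).
Here k_r−k_1 = 1.539 d⁻¹ and 1 − D₀(k_r−k_1)/(k_1 L₀) = 1 − 0.820×1.539/(0.341×28.4) = 0.8697, so
t_c = ln(5.513 × 0.8697) / 1.539 = 1.568 / 1.539 = 1.019 d.
D_c = (k_1/k_r) L₀ e^(−k_1 t_c) = (0.341/1.88) × 28.4 × e^(−0.341×1.019) = 0.1814 × 28.4 × 0.7066 = 3.640 mg/L.
x_c = v t_c = 0.584 m/s × 1.019 d × 86400 s/d = 51390 m ≈ 51.4 km.

t_c ≈ 1.02 d; D_c ≈ 3.64 mg/L; x_c ≈ 51.4 km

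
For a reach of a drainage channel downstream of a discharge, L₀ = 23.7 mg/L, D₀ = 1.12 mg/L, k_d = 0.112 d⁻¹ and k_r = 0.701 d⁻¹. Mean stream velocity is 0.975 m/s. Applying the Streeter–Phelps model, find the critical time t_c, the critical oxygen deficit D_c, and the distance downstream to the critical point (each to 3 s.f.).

t_c ≈ 2.63 d; D_c ≈ 2.82 mg/L; x_c ≈ 221 km

At the critical point dD/dt = 0, so k_d L₀ e^(−k_d t) = k_r D. Substituting D(t) from the Streeter–Phelps equation and solving for t gives
t_c = ln[(k_r/k_d)(1 − D₀(k_r−k_d)/(k_d L₀))] / (k_r−k_d).
Here k_r−k_d = 0.5890 d⁻¹ and 1 − D₀(k_r−k_d)/(k_d L₀) = 1 − 1.12×0.5890/(0.112×23.7) = 0.7515, so
t_c = ln(6.259 × 0.7515) / 0.5890 = 1.548 / 0.5890 = 2.629 d.
D_c = (k_d/k_r) L₀ e^(−k_d t_c) = (0.112/0.701) × 23.7 × e^(−0.112×2.629) = 0.1598 × 23.7 × 0.7450 = 2.821 mg/L.
x_c = v t_c = 0.975 m/s × 2.629 d × 86400 s/d = 221400 m ≈ 221 km.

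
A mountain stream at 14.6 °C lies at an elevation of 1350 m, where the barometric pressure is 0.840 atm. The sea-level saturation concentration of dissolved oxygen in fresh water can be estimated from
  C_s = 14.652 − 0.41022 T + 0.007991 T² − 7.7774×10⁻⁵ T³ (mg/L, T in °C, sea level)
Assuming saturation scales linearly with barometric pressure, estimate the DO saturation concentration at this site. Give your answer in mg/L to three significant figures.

C_s ≈ 8.50 mg/L

At sea level: C_s = 14.652 − 0.41022×14.6 + 0.007991×14.6² − 7.7774×10⁻⁵×14.6³ = 10.12 mg/L.
Pressure correction: C_s' = 10.12 × 0.840 = 8.504 mg/L.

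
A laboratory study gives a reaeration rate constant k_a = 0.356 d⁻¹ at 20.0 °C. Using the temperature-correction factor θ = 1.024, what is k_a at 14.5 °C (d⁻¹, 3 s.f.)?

k_a ≈ 0.312 d⁻¹

k_a(T₂) = k_a(T₁) · θ^(T₂−T₁) = 0.356 × 1.024^(14.5−20.0)
= 0.356 × 1.024^-5.50 = 0.356 × 0.8777 = 0.3125 d⁻¹.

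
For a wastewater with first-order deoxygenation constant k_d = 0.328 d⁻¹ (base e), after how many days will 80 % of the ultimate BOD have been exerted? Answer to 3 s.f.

y/L₀ = 1 − e^(−k_d t) = 0.80 ⇒ e^(−k_d t) = 0.200
t = −ln(0.200) / 0.328 = 1.609 / 0.328 = 4.907 d.

t ≈ 4.91 d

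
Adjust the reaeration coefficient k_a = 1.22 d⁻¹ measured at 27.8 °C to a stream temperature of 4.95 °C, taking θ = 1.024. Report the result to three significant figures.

k_a(T₂) = k_a(T₁) · θ^(T₂−T₁) = 1.22 × 1.024^(4.95−27.8)
= 1.22 × 1.024^-22.9 = 1.22 × 0.5816 = 0.7096 d⁻¹.

k_a ≈ 0.710 d⁻¹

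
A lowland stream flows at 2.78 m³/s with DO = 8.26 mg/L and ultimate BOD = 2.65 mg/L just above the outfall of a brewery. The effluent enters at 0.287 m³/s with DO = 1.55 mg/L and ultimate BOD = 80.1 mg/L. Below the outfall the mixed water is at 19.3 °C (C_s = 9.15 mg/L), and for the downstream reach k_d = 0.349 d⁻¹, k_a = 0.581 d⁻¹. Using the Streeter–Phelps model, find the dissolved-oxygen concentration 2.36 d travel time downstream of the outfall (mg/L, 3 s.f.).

Mixed DO = (2.78×8.26 + 0.287×1.55)/(2.78+0.287) = 23.41/3.067 = 7.632 mg/L.
Mixed L₀ = (2.78×2.65 + 0.287×80.1)/(3.067) = 30.36/3.067 = 9.898 mg/L.
Initial deficit D₀ = C_s − DO₀ = 9.15 − 7.632 = 1.518 mg/L.
D(2.36) = [0.349×9.898/(0.581−0.349)](e^(−0.349×2.36) − e^(−0.581×2.36)) + 1.518 e^(−0.581×2.36)
= 14.89 × (0.4388 − 0.2538) + 1.518 × 0.2538 = 3.140 mg/L.
DO = 9.15 − 3.140 = 6.010 mg/L.

DO ≈ 6.01 mg/L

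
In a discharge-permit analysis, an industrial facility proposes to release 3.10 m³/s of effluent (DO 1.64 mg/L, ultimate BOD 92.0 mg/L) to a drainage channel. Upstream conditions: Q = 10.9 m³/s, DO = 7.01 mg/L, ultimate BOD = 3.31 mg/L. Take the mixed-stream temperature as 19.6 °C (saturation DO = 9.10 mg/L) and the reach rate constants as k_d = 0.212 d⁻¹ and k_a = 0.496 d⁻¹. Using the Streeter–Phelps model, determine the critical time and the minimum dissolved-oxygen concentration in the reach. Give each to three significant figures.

t_c ≈ 2.24 d; minimum DO ≈ 3.01 mg/L

Mixed DO = (10.9×7.01 + 3.10×1.64)/(10.9+3.10) = 81.49/14.00 = 5.821 mg/L.
Mixed L₀ = (10.9×3.31 + 3.10×92.0)/(14.00) = 321.3/14.00 = 22.95 mg/L.
Initial deficit D₀ = C_s − DO₀ = 9.10 − 5.821 = 3.279 mg/L.
t_c = (1/0.2840) ln[(0.496/0.212)(1 − 3.279×0.2840/(0.212×22.95))] = 3.521 × ln(1.892) = 2.245 d.
D_c = (0.212/0.496) × 22.95 × e^(−0.212×2.245) = 0.4274 × 22.95 × 0.6213 = 6.094 mg/L.
Minimum DO = 9.10 − 6.094 = 3.006 mg/L.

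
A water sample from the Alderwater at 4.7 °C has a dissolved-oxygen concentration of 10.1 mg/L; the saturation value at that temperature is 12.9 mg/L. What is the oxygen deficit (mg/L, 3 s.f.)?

D = C_s − C = 12.9 − 10.1 = 2.80 mg/L.

D ≈ 2.80 mg/L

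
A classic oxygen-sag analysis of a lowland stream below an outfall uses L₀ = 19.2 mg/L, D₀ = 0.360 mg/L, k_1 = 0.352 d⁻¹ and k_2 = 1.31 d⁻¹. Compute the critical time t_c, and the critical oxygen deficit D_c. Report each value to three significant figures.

At the critical point dD/dt = 0, so k_1 L₀ e^(−k_1 t) = k_2 D. Substituting D(t) from the Streeter–Phelps equation and solving for t gives
t_c = ln[(k_2/k_1)(1 − D₀(k_2−k_1)/(k_1 L₀))] / (k_2−k_1).
Here k_2−k_1 = 0.9580 d⁻¹ and 1 − D₀(k_2−k_1)/(k_1 L₀) = 1 − 0.360×0.9580/(0.352×19.2) = 0.9490, so
t_c = ln(3.722 × 0.9490) / 0.9580 = 1.262 / 0.9580 = 1.317 d.
D_c = (k_1/k_2) L₀ e^(−k_1 t_c) = (0.352/1.31) × 19.2 × e^(−0.352×1.317) = 0.2687 × 19.2 × 0.6290 = 3.245 mg/L.

t_c ≈ 1.32 d; D_c ≈ 3.25 mg/L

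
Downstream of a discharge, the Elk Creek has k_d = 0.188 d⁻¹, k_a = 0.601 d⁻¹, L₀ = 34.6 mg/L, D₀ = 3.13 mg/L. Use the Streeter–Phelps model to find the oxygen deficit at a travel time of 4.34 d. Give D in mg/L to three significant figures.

D ≈ 6.04 mg/L

k_d L₀/(k_a−k_d) = 0.188×34.6/(0.601−0.188) = 6.505/0.4130 = 15.75 mg/L.
e^(−k_d t) = e^(−0.188×4.340) = 0.4422; e^(−k_a t) = e^(−0.601×4.340) = 0.07366.
D = 15.75 × (0.4422 − 0.07366) + 3.13 × 0.07366 = 5.805 + 0.2305 = 6.036 mg/L.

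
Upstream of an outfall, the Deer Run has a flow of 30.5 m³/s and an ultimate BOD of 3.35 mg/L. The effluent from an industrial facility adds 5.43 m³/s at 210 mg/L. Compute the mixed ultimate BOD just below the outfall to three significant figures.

34.6 mg/L

Flow-weighted mixing: C = (Q_r C_r + Q_w C_w)/(Q_r + Q_w)
= (30.5×3.35 + 5.43×210)/(30.5 + 5.43) = 1242/35.93 = 34.58 mg/L.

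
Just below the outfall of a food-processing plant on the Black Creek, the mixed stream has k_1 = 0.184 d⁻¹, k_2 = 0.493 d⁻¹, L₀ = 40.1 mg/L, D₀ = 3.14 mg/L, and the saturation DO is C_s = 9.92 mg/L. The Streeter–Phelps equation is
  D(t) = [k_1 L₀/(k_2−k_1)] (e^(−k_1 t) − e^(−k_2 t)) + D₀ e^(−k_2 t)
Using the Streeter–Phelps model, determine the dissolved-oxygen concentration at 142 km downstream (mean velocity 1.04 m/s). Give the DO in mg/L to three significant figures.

DO ≈ 1.58 mg/L

Travel time t = x/v = 142 km / (1.04 m/s) = 142000 m / 1.04 m/s = 136500 s = 1.580 d.
k_1 L₀/(k_2−k_1) = 0.184×40.1/(0.493−0.184) = 7.378/0.3090 = 23.88 mg/L.
e^(−k_1 t) = e^(−0.184×1.580) = 0.7477; e^(−k_2 t) = e^(−0.493×1.580) = 0.4588.
D = 23.88 × (0.7477 − 0.4588) + 3.14 × 0.4588 = 6.897 + 1.441 = 8.338 mg/L.
DO = C_s − D = 9.92 − 8.338 = 1.582 mg/L.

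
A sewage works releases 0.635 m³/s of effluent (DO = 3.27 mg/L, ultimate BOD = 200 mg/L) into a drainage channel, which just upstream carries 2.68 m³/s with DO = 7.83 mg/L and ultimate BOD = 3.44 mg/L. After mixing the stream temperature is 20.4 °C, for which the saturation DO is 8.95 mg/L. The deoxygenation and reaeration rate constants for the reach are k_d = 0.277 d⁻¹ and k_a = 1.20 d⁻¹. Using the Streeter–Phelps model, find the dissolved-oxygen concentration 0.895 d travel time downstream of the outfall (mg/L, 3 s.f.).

DO ≈ 2.86 mg/L

Mixed DO = (2.68×7.83 + 0.635×3.27)/(2.68+0.635) = 23.06/3.315 = 6.957 mg/L.
Mixed L₀ = (2.68×3.44 + 0.635×200)/(3.315) = 136.2/3.315 = 41.09 mg/L.
Initial deficit D₀ = C_s − DO₀ = 8.95 − 6.957 = 1.993 mg/L.
D(0.895) = [0.277×41.09/(1.20−0.277)](e^(−0.277×0.895) − e^(−1.20×0.895)) + 1.993 e^(−1.20×0.895)
= 12.33 × (0.7804 − 0.3416) + 1.993 × 0.3416 = 6.092 mg/L.
DO = 8.95 − 6.092 = 2.858 mg/L.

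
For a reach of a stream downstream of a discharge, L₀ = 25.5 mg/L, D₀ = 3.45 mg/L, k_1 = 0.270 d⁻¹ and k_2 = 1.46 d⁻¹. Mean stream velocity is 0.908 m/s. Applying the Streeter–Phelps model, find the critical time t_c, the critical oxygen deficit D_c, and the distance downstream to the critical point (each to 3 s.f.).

t_c = [1/(k_2−k_1)] ln[(k_2/k_1)(1 − D₀(k_2−k_1)/(k_1 L₀))]
= [1/(1.46−0.270)] ln[(1.46/0.270)(1 − 3.45×1.190/(0.270×25.5))]
= (1/1.190) ln[5.407 × 0.4037] = 0.8403 × ln(2.183) = 0.8403 × 0.7807 = 0.6560 d.
L(t_c) = L₀ e^(−k_1 t_c) = 25.5 × 0.8377 = 21.36 mg/L, and at the critical point k_2 D_c = k_1 L, so D_c = (0.270/1.46) × 21.36 = 3.950 mg/L.
x_c = v t_c = 0.908 m/s × 0.6560 d × 86400 s/d = 51470 m ≈ 51.5 km.

t_c ≈ 0.656 d; D_c ≈ 3.95 mg/L; x_c ≈ 51.5 km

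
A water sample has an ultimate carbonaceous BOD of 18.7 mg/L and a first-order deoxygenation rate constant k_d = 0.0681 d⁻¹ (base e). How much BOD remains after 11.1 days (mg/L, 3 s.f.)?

L ≈ 8.78 mg/L

L_t = L₀ e^(−k_d t) = 18.7 × e^(−0.0681×11.1) = 18.7 × 0.4696 = 8.781 mg/L.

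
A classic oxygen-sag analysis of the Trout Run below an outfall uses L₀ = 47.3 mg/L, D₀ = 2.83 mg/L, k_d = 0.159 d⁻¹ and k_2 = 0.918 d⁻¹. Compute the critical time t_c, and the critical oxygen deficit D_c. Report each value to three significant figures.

t_c = [1/(k_2−k_d)] ln[(k_2/k_d)(1 − D₀(k_2−k_d)/(k_d L₀))]
= [1/(0.918−0.159)] ln[(0.918/0.159)(1 − 2.83×0.7590/(0.159×47.3))]
= (1/0.7590) ln[5.774 × 0.7144] = 1.318 × ln(4.125) = 1.318 × 1.417 = 1.867 d.
D_c = (k_d/k_2) L₀ e^(−k_d t_c) = (0.159/0.918) × 47.3 × e^(−0.159×1.867) = 0.1732 × 47.3 × 0.7432 = 6.088 mg/L.

t_c ≈ 1.87 d; D_c ≈ 6.09 mg/L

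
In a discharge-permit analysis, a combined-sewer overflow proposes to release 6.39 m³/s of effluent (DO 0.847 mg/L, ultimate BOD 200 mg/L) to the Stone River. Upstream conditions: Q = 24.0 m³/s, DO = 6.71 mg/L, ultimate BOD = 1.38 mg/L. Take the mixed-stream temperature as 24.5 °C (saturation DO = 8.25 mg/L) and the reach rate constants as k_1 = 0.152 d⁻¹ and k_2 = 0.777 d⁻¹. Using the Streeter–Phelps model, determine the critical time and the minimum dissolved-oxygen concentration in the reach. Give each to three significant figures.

Mixed DO = (24.0×6.71 + 6.39×0.847)/(24.0+6.39) = 166.5/30.39 = 5.477 mg/L.
Mixed L₀ = (24.0×1.38 + 6.39×200)/(30.39) = 1311/30.39 = 43.14 mg/L.
Initial deficit D₀ = C_s − DO₀ = 8.25 − 5.477 = 2.773 mg/L.
t_c = (1/0.6250) ln[(0.777/0.152)(1 − 2.773×0.6250/(0.152×43.14))] = 1.600 × ln(3.761) = 2.119 d.
D_c = (0.152/0.777) × 43.14 × e^(−0.152×2.119) = 0.1956 × 43.14 × 0.7246 = 6.115 mg/L.
Minimum DO = 8.25 − 6.115 = 2.135 mg/L.

t_c ≈ 2.12 d; minimum DO ≈ 2.13 mg/L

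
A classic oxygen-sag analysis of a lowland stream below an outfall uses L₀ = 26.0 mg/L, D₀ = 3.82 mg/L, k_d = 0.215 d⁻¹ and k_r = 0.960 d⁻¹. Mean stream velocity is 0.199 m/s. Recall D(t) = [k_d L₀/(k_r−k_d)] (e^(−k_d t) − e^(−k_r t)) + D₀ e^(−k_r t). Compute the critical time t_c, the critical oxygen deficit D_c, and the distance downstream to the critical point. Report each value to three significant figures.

At the critical point dD/dt = 0, so k_d L₀ e^(−k_d t) = k_r D. Substituting D(t) from the Streeter–Phelps equation and solving for t gives
t_c = ln[(k_r/k_d)(1 − D₀(k_r−k_d)/(k_d L₀))] / (k_r−k_d).
Here k_r−k_d = 0.7450 d⁻¹ and 1 − D₀(k_r−k_d)/(k_d L₀) = 1 − 3.82×0.7450/(0.215×26.0) = 0.4909, so
t_c = ln(4.465 × 0.4909) / 0.7450 = 0.7848 / 0.7450 = 1.053 d.
L(t_c) = L₀ e^(−k_d t_c) = 26.0 × 0.7973 = 20.73 mg/L, and at the critical point k_r D_c = k_d L, so D_c = (0.215/0.960) × 20.73 = 4.643 mg/L.
x_c = v t_c = 0.199 m/s × 1.053 d × 86400 s/d = 18110 m ≈ 18.1 km.

t_c ≈ 1.05 d; D_c ≈ 4.64 mg/L; x_c ≈ 18.1 km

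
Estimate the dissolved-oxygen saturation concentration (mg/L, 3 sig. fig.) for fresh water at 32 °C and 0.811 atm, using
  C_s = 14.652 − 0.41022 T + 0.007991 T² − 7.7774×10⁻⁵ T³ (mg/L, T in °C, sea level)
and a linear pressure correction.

C_s ≈ 5.81 mg/L

At sea level: C_s = 14.652 − 0.41022×32 + 0.007991×32² − 7.7774×10⁻⁵×32³ = 7.159 mg/L.
Pressure correction: C_s' = 7.159 × 0.811 = 5.806 mg/L.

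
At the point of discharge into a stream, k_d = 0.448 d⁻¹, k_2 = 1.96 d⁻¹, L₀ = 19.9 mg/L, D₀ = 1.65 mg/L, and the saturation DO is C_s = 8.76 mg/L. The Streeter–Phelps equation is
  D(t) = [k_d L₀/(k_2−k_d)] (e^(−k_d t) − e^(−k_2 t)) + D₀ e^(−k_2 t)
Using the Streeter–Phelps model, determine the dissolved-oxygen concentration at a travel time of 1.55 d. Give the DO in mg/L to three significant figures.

k_d L₀/(k_2−k_d) = 0.448×19.9/(1.96−0.448) = 8.915/1.512 = 5.896 mg/L.
e^(−k_d t) = e^(−0.448×1.550) = 0.4994; e^(−k_2 t) = e^(−1.96×1.550) = 0.04793.
D = 5.896 × (0.4994 − 0.04793) + 1.65 × 0.04793 = 2.662 + 0.07909 = 2.741 mg/L.
DO = C_s − D = 8.76 − 2.741 = 6.019 mg/L.

DO ≈ 6.02 mg/L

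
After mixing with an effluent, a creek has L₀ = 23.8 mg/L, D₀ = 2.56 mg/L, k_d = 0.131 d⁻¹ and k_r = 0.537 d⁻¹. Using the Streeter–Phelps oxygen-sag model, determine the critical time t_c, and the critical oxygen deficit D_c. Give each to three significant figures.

With k_r/k_d = 4.099 and 1 − D₀(k_r−k_d)/(k_d L₀) = 0.6666,
t_c = ln(4.099 × 0.6666) / (0.537 − 0.131) = ln(2.733) / 0.4060 = 1.005/0.4060 = 2.476 d.
L(t_c) = L₀ e^(−k_d t_c) = 23.8 × 0.7230 = 17.21 mg/L, and at the critical point k_r D_c = k_d L, so D_c = (0.131/0.537) × 17.21 = 4.198 mg/L.

t_c ≈ 2.48 d; D_c ≈ 4.20 mg/L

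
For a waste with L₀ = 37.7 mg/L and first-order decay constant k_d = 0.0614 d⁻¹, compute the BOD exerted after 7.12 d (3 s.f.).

y ≈ 13.4 mg/L

y_t = L₀(1 − e^(−k_d t)) = 37.7 × (1 − e^(−0.0614×7.12))
= 37.7 × (1 − 0.6459) = 37.7 × 0.3541 = 13.35 mg/L.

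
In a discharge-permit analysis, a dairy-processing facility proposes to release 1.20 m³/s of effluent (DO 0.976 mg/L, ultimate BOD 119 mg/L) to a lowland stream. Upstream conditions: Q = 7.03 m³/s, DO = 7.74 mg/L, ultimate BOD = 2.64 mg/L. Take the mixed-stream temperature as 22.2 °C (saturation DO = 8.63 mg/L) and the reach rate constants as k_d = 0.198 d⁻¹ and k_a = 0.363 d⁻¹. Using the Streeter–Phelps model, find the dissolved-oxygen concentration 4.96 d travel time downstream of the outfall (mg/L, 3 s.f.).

DO ≈ 3.40 mg/L

Mixed DO = (7.03×7.74 + 1.20×0.976)/(7.03+1.20) = 55.58/8.230 = 6.754 mg/L.
Mixed L₀ = (7.03×2.64 + 1.20×119)/(8.230) = 161.4/8.230 = 19.61 mg/L.
Initial deficit D₀ = C_s − DO₀ = 8.63 − 6.754 = 1.876 mg/L.
D(4.96) = [0.198×19.61/(0.363−0.198)](e^(−0.198×4.96) − e^(−0.363×4.96)) + 1.876 e^(−0.363×4.96)
= 23.53 × (0.3745 − 0.1652) + 1.876 × 0.1652 = 5.235 mg/L.
DO = 8.63 − 5.235 = 3.395 mg/L.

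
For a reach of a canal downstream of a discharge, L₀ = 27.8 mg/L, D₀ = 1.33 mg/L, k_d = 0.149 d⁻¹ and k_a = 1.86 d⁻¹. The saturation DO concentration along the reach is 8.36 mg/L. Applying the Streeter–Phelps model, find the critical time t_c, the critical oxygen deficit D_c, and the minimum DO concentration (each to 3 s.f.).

t_c = [1/(k_a−k_d)] ln[(k_a/k_d)(1 − D₀(k_a−k_d)/(k_d L₀))]
= [1/(1.86−0.149)] ln[(1.86/0.149)(1 − 1.33×1.711/(0.149×27.8))]
= (1/1.711) ln[12.48 × 0.4506] = 0.5845 × ln(5.625) = 0.5845 × 1.727 = 1.010 d.
D_c = (k_d/k_a) L₀ e^(−k_d t_c) = (0.149/1.86) × 27.8 × e^(−0.149×1.010) = 0.08011 × 27.8 × 0.8603 = 1.916 mg/L.
Minimum DO = C_s − D_c = 8.36 − 1.916 = 6.444 mg/L.

t_c ≈ 1.01 d; D_c ≈ 1.92 mg/L; min DO ≈ 6.44 mg/L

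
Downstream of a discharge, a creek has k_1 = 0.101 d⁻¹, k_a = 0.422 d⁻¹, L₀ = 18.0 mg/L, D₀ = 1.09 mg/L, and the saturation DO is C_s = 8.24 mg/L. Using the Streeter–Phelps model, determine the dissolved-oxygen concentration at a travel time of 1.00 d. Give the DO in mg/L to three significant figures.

DO ≈ 6.12 mg/L

k_1 L₀/(k_a−k_1) = 0.101×18.0/(0.422−0.101) = 1.818/0.3210 = 5.664 mg/L.
e^(−k_1 t) = e^(−0.101×1.000) = 0.9039; e^(−k_a t) = e^(−0.422×1.000) = 0.6557.
D = 5.664 × (0.9039 − 0.6557) + 1.09 × 0.6557 = 1.406 + 0.7148 = 2.120 mg/L.
DO = C_s − D = 8.24 − 2.120 = 6.120 mg/L.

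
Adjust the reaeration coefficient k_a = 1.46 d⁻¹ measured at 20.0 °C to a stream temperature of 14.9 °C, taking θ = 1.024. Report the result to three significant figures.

k_a ≈ 1.29 d⁻¹

k_a(T₂) = k_a(T₁) · θ^(T₂−T₁) = 1.46 × 1.024^(14.9−20.0)
= 1.46 × 1.024^-5.10 = 1.46 × 0.8861 = 1.294 d⁻¹.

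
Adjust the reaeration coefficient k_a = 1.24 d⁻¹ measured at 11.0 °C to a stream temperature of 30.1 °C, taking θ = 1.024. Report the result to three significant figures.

k_a(T₂) = k_a(T₁) · θ^(T₂−T₁) = 1.24 × 1.024^(30.1−11.0)
= 1.24 × 1.024^19.1 = 1.24 × 1.573 = 1.951 d⁻¹.

k_a ≈ 1.95 d⁻¹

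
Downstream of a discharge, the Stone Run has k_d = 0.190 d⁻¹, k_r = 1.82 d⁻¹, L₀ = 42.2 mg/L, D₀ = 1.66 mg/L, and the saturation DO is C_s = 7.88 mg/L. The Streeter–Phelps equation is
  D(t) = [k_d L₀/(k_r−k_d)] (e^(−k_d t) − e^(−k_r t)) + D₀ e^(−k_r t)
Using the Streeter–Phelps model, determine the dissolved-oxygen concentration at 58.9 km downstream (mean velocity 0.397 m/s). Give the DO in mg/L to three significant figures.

DO ≈ 4.47 mg/L

Travel time t = x/v = 58.9 km / (0.397 m/s) = 58900 m / 0.397 m/s = 148400 s = 1.717 d.
k_d L₀/(k_r−k_d) = 0.190×42.2/(1.82−0.190) = 8.018/1.630 = 4.919 mg/L.
e^(−k_d t) = e^(−0.190×1.717) = 0.7216; e^(−k_r t) = e^(−1.82×1.717) = 0.04393.
D = 4.919 × (0.7216 − 0.04393) + 1.66 × 0.04393 = 3.334 + 0.07292 = 3.406 mg/L.
DO = C_s − D = 7.88 − 3.406 = 4.474 mg/L.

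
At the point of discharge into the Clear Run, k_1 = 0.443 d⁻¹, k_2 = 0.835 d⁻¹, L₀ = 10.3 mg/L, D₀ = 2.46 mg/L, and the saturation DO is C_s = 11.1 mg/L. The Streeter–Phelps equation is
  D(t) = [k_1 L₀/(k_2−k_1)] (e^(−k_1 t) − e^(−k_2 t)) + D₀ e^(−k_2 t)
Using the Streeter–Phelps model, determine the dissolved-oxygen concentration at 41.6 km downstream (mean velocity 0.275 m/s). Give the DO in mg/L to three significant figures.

DO ≈ 7.87 mg/L

Travel time t = x/v = 41.6 km / (0.275 m/s) = 41600 m / 0.275 m/s = 151300 s = 1.751 d.
k_1 L₀/(k_2−k_1) = 0.443×10.3/(0.835−0.443) = 4.563/0.3920 = 11.64 mg/L.
e^(−k_1 t) = e^(−0.443×1.751) = 0.4604; e^(−k_2 t) = e^(−0.835×1.751) = 0.2318.
D = 11.64 × (0.4604 − 0.2318) + 2.46 × 0.2318 = 2.661 + 0.5702 = 3.231 mg/L.
DO = C_s − D = 11.1 − 3.231 = 7.869 mg/L.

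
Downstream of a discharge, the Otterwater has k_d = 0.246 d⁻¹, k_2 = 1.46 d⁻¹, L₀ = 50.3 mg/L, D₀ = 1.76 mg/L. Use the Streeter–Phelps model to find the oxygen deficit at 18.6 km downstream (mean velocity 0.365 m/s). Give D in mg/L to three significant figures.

D ≈ 5.25 mg/L

Travel time t = x/v = 18.6 km / (0.365 m/s) = 18600 m / 0.365 m/s = 50960 s = 0.5898 d.
k_d L₀/(k_2−k_d) = 0.246×50.3/(1.46−0.246) = 12.37/1.214 = 10.19 mg/L.
e^(−k_d t) = e^(−0.246×0.5898) = 0.8649; e^(−k_2 t) = e^(−1.46×0.5898) = 0.4227.
D = 10.19 × (0.8649 − 0.4227) + 1.76 × 0.4227 = 4.508 + 0.7439 = 5.252 mg/L.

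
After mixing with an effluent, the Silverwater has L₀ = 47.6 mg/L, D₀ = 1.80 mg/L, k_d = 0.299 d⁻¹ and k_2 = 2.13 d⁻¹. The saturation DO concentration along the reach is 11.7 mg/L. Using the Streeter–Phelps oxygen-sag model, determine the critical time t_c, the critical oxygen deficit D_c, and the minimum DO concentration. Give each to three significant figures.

At the critical point dD/dt = 0, so k_d L₀ e^(−k_d t) = k_2 D. Substituting D(t) from the Streeter–Phelps equation and solving for t gives
t_c = ln[(k_2/k_d)(1 − D₀(k_2−k_d)/(k_d L₀))] / (k_2−k_d).
Here k_2−k_d = 1.831 d⁻¹ and 1 − D₀(k_2−k_d)/(k_d L₀) = 1 − 1.80×1.831/(0.299×47.6) = 0.7684, so
t_c = ln(7.124 × 0.7684) / 1.831 = 1.700 / 1.831 = 0.9285 d.
L(t_c) = L₀ e^(−k_d t_c) = 47.6 × 0.7576 = 36.06 mg/L, and at the critical point k_2 D_c = k_d L, so D_c = (0.299/2.13) × 36.06 = 5.062 mg/L.
Minimum DO = C_s − D_c = 11.7 − 5.062 = 6.638 mg/L.

t_c ≈ 0.928 d; D_c ≈ 5.06 mg/L; min DO ≈ 6.64 mg/L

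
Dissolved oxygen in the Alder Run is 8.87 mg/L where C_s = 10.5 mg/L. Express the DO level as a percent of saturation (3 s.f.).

84.5 % saturation

% saturation = C/C_s × 100 = 8.87/10.5 × 100 = 84.5 %.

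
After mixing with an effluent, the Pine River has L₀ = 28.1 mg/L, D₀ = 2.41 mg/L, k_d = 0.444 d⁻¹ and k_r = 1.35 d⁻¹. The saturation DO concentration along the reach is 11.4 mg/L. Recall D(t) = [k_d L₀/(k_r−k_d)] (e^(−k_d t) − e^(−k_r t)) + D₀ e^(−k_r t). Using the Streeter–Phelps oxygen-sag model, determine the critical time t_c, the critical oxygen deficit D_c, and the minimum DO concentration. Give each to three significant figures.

At the critical point dD/dt = 0, so k_d L₀ e^(−k_d t) = k_r D. Substituting D(t) from the Streeter–Phelps equation and solving for t gives
t_c = ln[(k_r/k_d)(1 − D₀(k_r−k_d)/(k_d L₀))] / (k_r−k_d).
Here k_r−k_d = 0.9060 d⁻¹ and 1 − D₀(k_r−k_d)/(k_d L₀) = 1 − 2.41×0.9060/(0.444×28.1) = 0.8250, so
t_c = ln(3.041 × 0.8250) / 0.9060 = 0.9197 / 0.9060 = 1.015 d.
L(t_c) = L₀ e^(−k_d t_c) = 28.1 × 0.6372 = 17.90 mg/L, and at the critical point k_r D_c = k_d L, so D_c = (0.444/1.35) × 17.90 = 5.889 mg/L.
Minimum DO = C_s − D_c = 11.4 − 5.889 = 5.511 mg/L.

t_c ≈ 1.02 d; D_c ≈ 5.89 mg/L; min DO ≈ 5.51 mg/L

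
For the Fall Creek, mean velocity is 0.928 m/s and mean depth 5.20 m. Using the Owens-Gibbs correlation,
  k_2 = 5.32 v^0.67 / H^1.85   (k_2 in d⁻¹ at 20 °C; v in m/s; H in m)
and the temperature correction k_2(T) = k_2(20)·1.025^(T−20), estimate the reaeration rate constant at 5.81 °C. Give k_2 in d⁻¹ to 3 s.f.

k_2(20) = 5.32 × 0.928^0.67 / 5.20^1.85 = 5.32 × 0.9512 / 21.12 = 0.2396 d⁻¹.
k_2(5.81) = 0.2396 × 1.025^(5.81−20) = 0.2396 × 0.7044 = 0.1688 d⁻¹.

k_2 ≈ 0.169 d⁻¹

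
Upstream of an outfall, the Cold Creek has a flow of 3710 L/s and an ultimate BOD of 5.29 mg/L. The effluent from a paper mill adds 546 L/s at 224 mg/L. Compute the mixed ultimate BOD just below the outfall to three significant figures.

33.3 mg/L

Flow-weighted mixing: C = (Q_r C_r + Q_w C_w)/(Q_r + Q_w)
= (3710×5.29 + 546×224)/(3710 + 546) = 141900/4256 = 33.35 mg/L.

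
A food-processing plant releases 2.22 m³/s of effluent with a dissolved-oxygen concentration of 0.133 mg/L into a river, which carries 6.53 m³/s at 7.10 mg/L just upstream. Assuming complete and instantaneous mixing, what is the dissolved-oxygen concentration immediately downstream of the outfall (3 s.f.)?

5.33 mg/L

Flow-weighted mixing: C = (Q_r C_r + Q_w C_w)/(Q_r + Q_w)
= (6.53×7.10 + 2.22×0.133)/(6.53 + 2.22) = 46.66/8.750 = 5.332 mg/L.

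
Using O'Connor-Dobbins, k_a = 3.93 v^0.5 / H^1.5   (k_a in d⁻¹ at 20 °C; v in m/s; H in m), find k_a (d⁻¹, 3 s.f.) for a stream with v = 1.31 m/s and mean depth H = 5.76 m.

k_a ≈ 0.325 d⁻¹

k_a = 3.93 × 1.31^0.5 / 5.76^1.5 = 3.93 × 1.145 / 13.82 = 0.3254 d⁻¹.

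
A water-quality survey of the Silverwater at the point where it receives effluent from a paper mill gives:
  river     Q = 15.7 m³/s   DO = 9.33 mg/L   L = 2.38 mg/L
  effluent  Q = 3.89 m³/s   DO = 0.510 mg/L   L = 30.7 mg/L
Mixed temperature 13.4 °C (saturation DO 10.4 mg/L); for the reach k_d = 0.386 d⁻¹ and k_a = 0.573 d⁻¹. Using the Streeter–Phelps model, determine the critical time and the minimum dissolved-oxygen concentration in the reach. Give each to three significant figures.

Mixed DO = (15.7×9.33 + 3.89×0.510)/(15.7+3.89) = 148.5/19.59 = 7.579 mg/L.
Mixed L₀ = (15.7×2.38 + 3.89×30.7)/(19.59) = 156.8/19.59 = 8.004 mg/L.
Initial deficit D₀ = C_s − DO₀ = 10.4 − 7.579 = 2.821 mg/L.
t_c = (1/0.1870) ln[(0.573/0.386)(1 − 2.821×0.1870/(0.386×8.004))] = 5.348 × ln(1.231) = 1.111 d.
D_c = (0.386/0.573) × 8.004 × e^(−0.386×1.111) = 0.6736 × 8.004 × 0.6512 = 3.511 mg/L.
Minimum DO = 10.4 − 3.511 = 6.889 mg/L.

t_c ≈ 1.11 d; minimum DO ≈ 6.89 mg/L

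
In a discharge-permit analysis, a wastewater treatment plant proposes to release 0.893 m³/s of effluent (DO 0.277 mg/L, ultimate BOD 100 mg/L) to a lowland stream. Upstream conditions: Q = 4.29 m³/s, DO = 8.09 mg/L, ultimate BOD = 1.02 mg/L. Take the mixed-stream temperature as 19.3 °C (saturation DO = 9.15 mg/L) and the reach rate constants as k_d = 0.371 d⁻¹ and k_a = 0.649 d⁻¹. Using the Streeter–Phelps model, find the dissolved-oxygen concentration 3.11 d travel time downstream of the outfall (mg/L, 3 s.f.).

Mixed DO = (4.29×8.09 + 0.893×0.277)/(4.29+0.893) = 34.95/5.183 = 6.744 mg/L.
Mixed L₀ = (4.29×1.02 + 0.893×100)/(5.183) = 93.68/5.183 = 18.07 mg/L.
Initial deficit D₀ = C_s − DO₀ = 9.15 − 6.744 = 2.406 mg/L.
D(3.11) = [0.371×18.07/(0.649−0.371)](e^(−0.371×3.11) − e^(−0.649×3.11)) + 2.406 e^(−0.649×3.11)
= 24.12 × (0.3154 − 0.1329) + 2.406 × 0.1329 = 4.723 mg/L.
DO = 9.15 − 4.723 = 4.427 mg/L.

DO ≈ 4.43 mg/L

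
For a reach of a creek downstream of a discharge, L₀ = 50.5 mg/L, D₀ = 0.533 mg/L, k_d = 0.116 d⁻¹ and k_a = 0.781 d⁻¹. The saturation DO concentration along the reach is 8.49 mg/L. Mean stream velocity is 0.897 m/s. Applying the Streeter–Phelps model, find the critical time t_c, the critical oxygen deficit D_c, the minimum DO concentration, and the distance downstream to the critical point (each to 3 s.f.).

t_c = [1/(k_a−k_d)] ln[(k_a/k_d)(1 − D₀(k_a−k_d)/(k_d L₀))]
= [1/(0.781−0.116)] ln[(0.781/0.116)(1 − 0.533×0.6650/(0.116×50.5))]
= (1/0.6650) ln[6.733 × 0.9395] = 1.504 × ln(6.325) = 1.504 × 1.845 = 2.774 d.
L(t_c) = L₀ e^(−k_d t_c) = 50.5 × 0.7249 = 36.61 mg/L, and at the critical point k_a D_c = k_d L, so D_c = (0.116/0.781) × 36.61 = 5.437 mg/L.
Minimum DO = C_s − D_c = 8.49 − 5.437 = 3.053 mg/L.
x_c = v t_c = 0.897 m/s × 2.774 d × 86400 s/d = 215000 m ≈ 215 km.

t_c ≈ 2.77 d; D_c ≈ 5.44 mg/L; min DO ≈ 3.05 mg/L; x_c ≈ 215 km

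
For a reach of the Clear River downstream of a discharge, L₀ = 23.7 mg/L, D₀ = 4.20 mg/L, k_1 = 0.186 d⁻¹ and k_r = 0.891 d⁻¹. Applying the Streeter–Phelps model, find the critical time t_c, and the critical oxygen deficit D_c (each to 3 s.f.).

t_c = [1/(k_r−k_1)] ln[(k_r/k_1)(1 − D₀(k_r−k_1)/(k_1 L₀))]
= [1/(0.891−0.186)] ln[(0.891/0.186)(1 − 4.20×0.7050/(0.186×23.7))]
= (1/0.7050) ln[4.790 × 0.3283] = 1.418 × ln(1.573) = 1.418 × 0.4528 = 0.6422 d.
L(t_c) = L₀ e^(−k_1 t_c) = 23.7 × 0.8874 = 21.03 mg/L, and at the critical point k_r D_c = k_1 L, so D_c = (0.186/0.891) × 21.03 = 4.390 mg/L.

t_c ≈ 0.642 d; D_c ≈ 4.39 mg/L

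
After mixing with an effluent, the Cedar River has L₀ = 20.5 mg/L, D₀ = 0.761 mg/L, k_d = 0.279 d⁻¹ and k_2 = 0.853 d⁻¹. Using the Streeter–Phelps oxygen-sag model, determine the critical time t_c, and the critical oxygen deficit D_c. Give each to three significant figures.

At the critical point dD/dt = 0, so k_d L₀ e^(−k_d t) = k_2 D. Substituting D(t) from the Streeter–Phelps equation and solving for t gives
t_c = ln[(k_2/k_d)(1 − D₀(k_2−k_d)/(k_d L₀))] / (k_2−k_d).
Here k_2−k_d = 0.5740 d⁻¹ and 1 − D₀(k_2−k_d)/(k_d L₀) = 1 − 0.761×0.5740/(0.279×20.5) = 0.9236, so
t_c = ln(3.057 × 0.9236) / 0.5740 = 1.038 / 0.5740 = 1.809 d.
L(t_c) = L₀ e^(−k_d t_c) = 20.5 × 0.6038 = 12.38 mg/L, and at the critical point k_2 D_c = k_d L, so D_c = (0.279/0.853) × 12.38 = 4.048 mg/L.

t_c ≈ 1.81 d; D_c ≈ 4.05 mg/L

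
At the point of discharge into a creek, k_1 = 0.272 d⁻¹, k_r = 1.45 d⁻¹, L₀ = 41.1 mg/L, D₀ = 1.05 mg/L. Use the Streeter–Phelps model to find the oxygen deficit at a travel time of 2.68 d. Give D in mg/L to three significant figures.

k_1 L₀/(k_r−k_1) = 0.272×41.1/(1.45−0.272) = 11.18/1.178 = 9.490 mg/L.
e^(−k_1 t) = e^(−0.272×2.680) = 0.4824; e^(−k_r t) = e^(−1.45×2.680) = 0.02053.
D = 9.490 × (0.4824 − 0.02053) + 1.05 × 0.02053 = 4.383 + 0.02155 = 4.405 mg/L.

D ≈ 4.40 mg/L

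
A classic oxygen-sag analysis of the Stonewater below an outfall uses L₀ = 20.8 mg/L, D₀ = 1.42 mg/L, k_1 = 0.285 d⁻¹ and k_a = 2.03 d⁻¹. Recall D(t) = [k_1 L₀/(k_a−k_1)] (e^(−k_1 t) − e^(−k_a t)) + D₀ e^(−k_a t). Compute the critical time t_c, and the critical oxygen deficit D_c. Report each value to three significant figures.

At the critical point dD/dt = 0, so k_1 L₀ e^(−k_1 t) = k_a D. Substituting D(t) from the Streeter–Phelps equation and solving for t gives
t_c = ln[(k_a/k_1)(1 − D₀(k_a−k_1)/(k_1 L₀))] / (k_a−k_1).
Here k_a−k_1 = 1.745 d⁻¹ and 1 − D₀(k_a−k_1)/(k_1 L₀) = 1 − 1.42×1.745/(0.285×20.8) = 0.5820, so
t_c = ln(7.123 × 0.5820) / 1.745 = 1.422 / 1.745 = 0.8149 d.
L(t_c) = L₀ e^(−k_1 t_c) = 20.8 × 0.7927 = 16.49 mg/L, and at the critical point k_a D_c = k_1 L, so D_c = (0.285/2.03) × 16.49 = 2.315 mg/L.

t_c ≈ 0.815 d; D_c ≈ 2.31 mg/L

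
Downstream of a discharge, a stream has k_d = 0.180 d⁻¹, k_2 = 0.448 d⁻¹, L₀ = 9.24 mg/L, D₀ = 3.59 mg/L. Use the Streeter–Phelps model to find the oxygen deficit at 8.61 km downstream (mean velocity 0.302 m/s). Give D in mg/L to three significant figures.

Travel time t = x/v = 8.61 km / (0.302 m/s) = 8610 m / 0.302 m/s = 28510 s = 0.3300 d.
k_d L₀/(k_2−k_d) = 0.180×9.24/(0.448−0.180) = 1.663/0.2680 = 6.206 mg/L.
e^(−k_d t) = e^(−0.180×0.3300) = 0.9423; e^(−k_2 t) = e^(−0.448×0.3300) = 0.8626.
D = 6.206 × (0.9423 − 0.8626) + 3.59 × 0.8626 = 0.4950 + 3.097 = 3.592 mg/L.

D ≈ 3.59 mg/L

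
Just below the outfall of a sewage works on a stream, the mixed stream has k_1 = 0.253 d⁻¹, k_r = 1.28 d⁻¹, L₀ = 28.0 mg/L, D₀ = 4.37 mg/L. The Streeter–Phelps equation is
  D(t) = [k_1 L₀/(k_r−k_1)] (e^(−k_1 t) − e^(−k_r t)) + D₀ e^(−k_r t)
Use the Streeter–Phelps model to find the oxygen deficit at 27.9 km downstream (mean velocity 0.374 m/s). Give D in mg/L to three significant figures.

Travel time t = x/v = 27.9 km / (0.374 m/s) = 27900 m / 0.374 m/s = 74600 s = 0.8634 d.
k_1 L₀/(k_r−k_1) = 0.253×28.0/(1.28−0.253) = 7.084/1.027 = 6.898 mg/L.
e^(−k_1 t) = e^(−0.253×0.8634) = 0.8038; e^(−k_r t) = e^(−1.28×0.8634) = 0.3312.
D = 6.898 × (0.8038 − 0.3312) + 4.37 × 0.3312 = 3.260 + 1.447 = 4.707 mg/L.

D ≈ 4.71 mg/L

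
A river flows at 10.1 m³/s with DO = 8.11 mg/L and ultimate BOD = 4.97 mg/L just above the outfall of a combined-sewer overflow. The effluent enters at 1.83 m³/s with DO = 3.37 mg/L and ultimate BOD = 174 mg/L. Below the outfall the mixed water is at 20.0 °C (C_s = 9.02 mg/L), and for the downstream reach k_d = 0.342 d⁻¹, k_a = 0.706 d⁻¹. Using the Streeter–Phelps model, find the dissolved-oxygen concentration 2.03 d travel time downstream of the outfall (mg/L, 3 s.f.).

Mixed DO = (10.1×8.11 + 1.83×3.37)/(10.1+1.83) = 88.08/11.93 = 7.383 mg/L.
Mixed L₀ = (10.1×4.97 + 1.83×174)/(11.93) = 368.6/11.93 = 30.90 mg/L.
Initial deficit D₀ = C_s − DO₀ = 9.02 − 7.383 = 1.637 mg/L.
D(2.03) = [0.342×30.90/(0.706−0.342)](e^(−0.342×2.03) − e^(−0.706×2.03)) + 1.637 e^(−0.706×2.03)
= 29.03 × (0.4994 − 0.2385) + 1.637 × 0.2385 = 7.965 mg/L.
DO = 9.02 − 7.965 = 1.055 mg/L.

DO ≈ 1.06 mg/L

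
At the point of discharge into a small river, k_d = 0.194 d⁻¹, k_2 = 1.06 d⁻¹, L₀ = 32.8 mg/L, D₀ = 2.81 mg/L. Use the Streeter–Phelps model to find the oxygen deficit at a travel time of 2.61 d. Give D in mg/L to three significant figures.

D ≈ 4.14 mg/L

k_d L₀/(k_2−k_d) = 0.194×32.8/(1.06−0.194) = 6.363/0.8660 = 7.348 mg/L.
e^(−k_d t) = e^(−0.194×2.610) = 0.6027; e^(−k_2 t) = e^(−1.06×2.610) = 0.06288.
D = 7.348 × (0.6027 − 0.06288) + 2.81 × 0.06288 = 3.967 + 0.1767 = 4.143 mg/L.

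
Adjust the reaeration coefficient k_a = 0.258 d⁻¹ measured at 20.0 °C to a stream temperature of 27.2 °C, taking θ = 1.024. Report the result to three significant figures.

k_a(T₂) = k_a(T₁) · θ^(T₂−T₁) = 0.258 × 1.024^(27.2−20.0)
= 0.258 × 1.024^7.20 = 0.258 × 1.186 = 0.3060 d⁻¹.

k_a ≈ 0.306 d⁻¹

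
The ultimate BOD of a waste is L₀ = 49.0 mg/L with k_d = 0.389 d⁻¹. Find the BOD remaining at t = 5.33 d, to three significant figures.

L ≈ 6.16 mg/L

L_t = L₀ e^(−k_d t) = 49.0 × e^(−0.389×5.33) = 49.0 × 0.1258 = 6.162 mg/L.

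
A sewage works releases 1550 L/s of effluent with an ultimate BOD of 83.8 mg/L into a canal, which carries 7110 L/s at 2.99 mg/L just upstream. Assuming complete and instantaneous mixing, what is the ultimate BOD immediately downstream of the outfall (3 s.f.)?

Flow-weighted mixing: C = (Q_r C_r + Q_w C_w)/(Q_r + Q_w)
= (7110×2.99 + 1550×83.8)/(7110 + 1550) = 151100/8660 = 17.45 mg/L.

17.5 mg/L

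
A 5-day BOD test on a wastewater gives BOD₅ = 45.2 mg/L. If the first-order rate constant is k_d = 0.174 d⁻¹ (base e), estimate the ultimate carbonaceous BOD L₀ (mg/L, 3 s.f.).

L₀ ≈ 77.8 mg/L

BOD₅ = L₀(1 − e^(−5k_d)) ⇒ L₀ = BOD₅ / (1 − e^(−5×0.174))
= 45.2 / (1 − 0.4190) = 45.2 / 0.5810 = 77.79 mg/L.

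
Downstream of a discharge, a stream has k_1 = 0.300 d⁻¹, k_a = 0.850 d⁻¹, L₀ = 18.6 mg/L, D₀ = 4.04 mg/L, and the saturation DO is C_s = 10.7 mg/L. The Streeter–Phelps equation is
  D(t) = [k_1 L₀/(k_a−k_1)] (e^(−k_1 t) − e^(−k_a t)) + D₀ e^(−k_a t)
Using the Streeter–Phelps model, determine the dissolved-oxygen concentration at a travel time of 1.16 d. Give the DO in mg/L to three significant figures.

DO ≈ 5.81 mg/L

k_1 L₀/(k_a−k_1) = 0.300×18.6/(0.850−0.300) = 5.580/0.5500 = 10.15 mg/L.
e^(−k_1 t) = e^(−0.300×1.160) = 0.7061; e^(−k_a t) = e^(−0.850×1.160) = 0.3731.
D = 10.15 × (0.7061 − 0.3731) + 4.04 × 0.3731 = 3.379 + 1.507 = 4.886 mg/L.
DO = C_s − D = 10.7 − 4.886 = 5.814 mg/L.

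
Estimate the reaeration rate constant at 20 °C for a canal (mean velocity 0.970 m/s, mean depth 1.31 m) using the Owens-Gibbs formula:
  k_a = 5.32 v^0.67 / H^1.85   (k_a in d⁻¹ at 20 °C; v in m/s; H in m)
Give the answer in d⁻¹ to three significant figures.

k_a ≈ 3.16 d⁻¹

k_a = 5.32 × 0.970^0.67 / 1.31^1.85 = 5.32 × 0.9798 / 1.648 = 3.163 d⁻¹.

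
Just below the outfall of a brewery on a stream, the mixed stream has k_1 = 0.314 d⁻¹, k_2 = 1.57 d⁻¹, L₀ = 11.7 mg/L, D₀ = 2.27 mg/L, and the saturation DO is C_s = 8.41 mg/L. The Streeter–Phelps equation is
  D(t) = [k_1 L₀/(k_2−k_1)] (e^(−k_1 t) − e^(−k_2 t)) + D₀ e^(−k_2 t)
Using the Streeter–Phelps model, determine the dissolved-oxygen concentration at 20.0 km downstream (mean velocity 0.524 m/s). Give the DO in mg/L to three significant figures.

Travel time t = x/v = 20.0 km / (0.524 m/s) = 20000 m / 0.524 m/s = 38170 s = 0.4418 d.
k_1 L₀/(k_2−k_1) = 0.314×11.7/(1.57−0.314) = 3.674/1.256 = 2.925 mg/L.
e^(−k_1 t) = e^(−0.314×0.4418) = 0.8705; e^(−k_2 t) = e^(−1.57×0.4418) = 0.4998.
D = 2.925 × (0.8705 − 0.4998) + 2.27 × 0.4998 = 1.084 + 1.135 = 2.219 mg/L.
DO = C_s − D = 8.41 − 2.219 = 6.191 mg/L.

DO ≈ 6.19 mg/L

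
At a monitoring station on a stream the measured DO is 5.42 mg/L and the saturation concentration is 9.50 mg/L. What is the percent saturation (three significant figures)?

% saturation = C/C_s × 100 = 5.42/9.50 × 100 = 57.1 %.

57.1 % saturation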